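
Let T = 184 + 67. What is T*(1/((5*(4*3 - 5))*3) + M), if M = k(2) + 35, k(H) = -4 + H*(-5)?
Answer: 553706/105 ≈ 5273.4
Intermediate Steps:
k(H) = -4 - 5*H
T = 251
M = 21 (M = (-4 - 5*2) + 35 = (-4 - 10) + 35 = -14 + 35 = 21)
T*(1/((5*(4*3 - 5))*3) + M) = 251*(1/((5*(4*3 - 5))*3) + 21) = 251*(1/((5*(12 - 5))*3) + 21) = 251*(1/((5*7)*3) + 21) = 251*(1/(35*3) + 21) = 251*(1/105 + 21) = 251*(2206/105) = 553706/105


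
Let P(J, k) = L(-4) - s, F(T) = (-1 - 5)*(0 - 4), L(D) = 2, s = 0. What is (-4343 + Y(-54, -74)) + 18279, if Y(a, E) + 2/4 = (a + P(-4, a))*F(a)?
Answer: 25375/2 ≈ 12688.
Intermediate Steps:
F(T) = 24 (F(T) = -6*(-4) = 24)
P(J, k) = 2 (P(J, k) = 2 - 1*0 = 2 + 0 = 2)
Y(a, E) = 95/2 + 24*a (Y(a, E) = -1/2 + (a + 2)*24 = -1/2 + (2 + a)*24 = -1/2 + (48 + 24*a) = 95/2 + 24*a)
(-4343 + Y(-54, -74)) + 18279 = (-4343 + (95/2 + 24*(-54))) + 18279 = (-4343 + (95/2 - 1296)) + 18279 = (-4343 - 2497/2) + 18279 = -11183/2 + 18279 = 25375/2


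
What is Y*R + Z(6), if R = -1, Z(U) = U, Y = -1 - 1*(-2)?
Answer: 5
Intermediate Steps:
Y = 1 (Y = -1 + 2 = 1)
Y*R + Z(6) = 1*(-1) + 6 = -1 + 6 = 5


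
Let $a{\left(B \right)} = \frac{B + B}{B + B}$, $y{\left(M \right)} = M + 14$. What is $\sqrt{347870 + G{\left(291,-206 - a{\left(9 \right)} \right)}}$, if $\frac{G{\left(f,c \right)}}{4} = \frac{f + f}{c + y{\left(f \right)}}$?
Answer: $\frac{\sqrt{17046794}}{7} \approx 589.83$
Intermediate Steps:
$y{\left(M \right)} = 14 + M$
$a{\left(B \right)} = 1$ ($a{\left(B \right)} = \frac{2 B}{2 B} = 2 B \frac{1}{2 B} = 1$)
$G{\left(f,c \right)} = \frac{8 f}{14 + c + f}$ ($G{\left(f,c \right)} = 4 \frac{f + f}{c + \left(14 + f\right)} = 4 \frac{2 f}{14 + c + f} = \frac{8 f}{14 + c + f}$)
$\sqrt{347870 + G{\left(291,-206 - a{\left(9 \right)} \right)}} = \sqrt{347870 + 8 \cdot 291 \frac{1}{14 - 207 + 291}} = \sqrt{347870 + 8 \cdot 291 \cdot \frac{1}{98}} = \sqrt{347870 + \frac{1164}{49}} = \sqrt{\frac{17046794}{49}} = \frac{\sqrt{17046794}}{7}$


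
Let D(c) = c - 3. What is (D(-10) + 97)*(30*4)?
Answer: 10080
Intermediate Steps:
D(c) = -3 + c
(D(-10) + 97)*(30*4) = ((-3 - 10) + 97)*(30*4) = (-13 + 97)*120 = 84*120 = 10080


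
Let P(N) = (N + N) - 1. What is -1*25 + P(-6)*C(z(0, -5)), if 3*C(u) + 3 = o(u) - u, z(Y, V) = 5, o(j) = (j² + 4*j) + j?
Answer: -207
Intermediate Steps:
P(N) = -1 + 2*N (P(N) = 2*N - 1 = -1 + 2*N)
o(j) = j² + 5*j
C(u) = -1 - u/3 + u*(5 + u)/3 (C(u) = -1 + (u*(5 + u) - u)/3 = -1 + (-u + u*(5 + u))/3 = -1 + (-u/3 + u*(5 + u)/3) = -1 - u/3 + u*(5 + u)/3)
-1*25 + P(-6)*C(z(0, -5)) = -1*25 + (-1 + 2*(-6))*(-1 - ⅓*5 + (⅓)*5*(5 + 5)) = -25 + (-1 - 12)*(-1 - 5/3 + (⅓)*5*10) = -25 - 13*(-1 - 5/3 + 50/3) = -25 - 13*14 = -25 - 182 = -207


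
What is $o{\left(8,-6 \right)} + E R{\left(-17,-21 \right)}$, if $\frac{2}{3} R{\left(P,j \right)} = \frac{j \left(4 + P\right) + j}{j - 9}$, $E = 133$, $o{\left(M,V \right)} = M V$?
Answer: $- \frac{8619}{5} \approx -1723.8$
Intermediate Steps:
$R{\left(P,j \right)} = \frac{3 \left(j + j \left(4 + P\right)\right)}{2 \left(-9 + j\right)}$ ($R{\left(P,j \right)} = \frac{3 \frac{j \left(4 + P\right) + j}{j - 9}}{2} = \frac{3 \frac{j + j \left(4 + P\right)}{-9 + j}}{2} = \frac{3 \left(j + j \left(4 + P\right)\right)}{2 \left(-9 + j\right)}$)
$o{\left(8,-6 \right)} + E R{\left(-17,-21 \right)} = 8 \left(-6\right) + 133 \cdot \frac{3}{2} \left(-21\right) \frac{1}{-9 - 21} \left(5 - 17\right) = -48 + 133 \cdot \frac{3}{2} \left(-21\right) \frac{1}{-30} \left(-12\right) = -48 + 133 \cdot \frac{3}{2} \left(-21\right) \left(- \frac{1}{30}\right) \left(-12\right) = -48 + 133 \left(- \frac{63}{5}\right) = -48 - \frac{8379}{5} = - \frac{8619}{5}$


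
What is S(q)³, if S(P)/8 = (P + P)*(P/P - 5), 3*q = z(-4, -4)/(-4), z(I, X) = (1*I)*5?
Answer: -32768000/27 ≈ -1.2136e+6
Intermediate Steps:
z(I, X) = 5*I (z(I, X) = I*5 = 5*I)
q = 5/3 (q = ((5*(-4))/(-4))/3 = (-20*(-¼))/3 = (⅓)*5 = 5/3 ≈ 1.6667)
S(P) = -64*P (S(P) = 8*((P + P)*(P/P - 5)) = 8*((2*P)*(1 - 5)) = 8*((2*P)*(-4)) = 8*(-8*P) = -64*P)
S(q)³ = (-64*5/3)³ = (-320/3)³ = -32768000/27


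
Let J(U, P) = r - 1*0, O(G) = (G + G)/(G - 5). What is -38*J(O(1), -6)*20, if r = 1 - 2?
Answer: 760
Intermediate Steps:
r = -1
O(G) = 2*G/(-5 + G) (O(G) = (2*G)/(-5 + G) = 2*G/(-5 + G))
J(U, P) = -1 (J(U, P) = -1 - 1*0 = -1 + 0 = -1)
-38*J(O(1), -6)*20 = -38*(-1)*20 = 38*20 = 760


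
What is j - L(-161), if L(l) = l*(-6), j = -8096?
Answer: -9062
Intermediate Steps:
L(l) = -6*l
j - L(-161) = -8096 - (-6)*(-161) = -8096 - 1*966 = -8096 - 966 = -9062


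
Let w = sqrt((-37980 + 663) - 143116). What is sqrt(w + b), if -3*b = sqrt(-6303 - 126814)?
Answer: sqrt(3)*sqrt(I)*sqrt(-sqrt(133117) + 3*sqrt(180433))/3 ≈ 12.312 + 12.312*I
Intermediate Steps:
w = I*sqrt(180433) (w = sqrt(-37317 - 143116) = sqrt(-180433) = I*sqrt(180433) ≈ 424.77*I)
b = -I*sqrt(133117)/3 (b = -sqrt(-6303 - 126814)/3 = -I*sqrt(133117)/3 ≈ -121.62*I)
sqrt(w + b) = sqrt(I*sqrt(180433) - I*sqrt(133117)/3)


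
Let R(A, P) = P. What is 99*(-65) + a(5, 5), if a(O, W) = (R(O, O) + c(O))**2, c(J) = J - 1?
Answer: -6354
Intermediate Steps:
c(J) = -1 + J
a(O, W) = (-1 + 2*O)**2 (a(O, W) = (O + (-1 + O))**2 = (-1 + 2*O)**2)
99*(-65) + a(5, 5) = 99*(-65) + (-1 + 2*5)**2 = -6435 + (-1 + 10)**2 = -6435 + 9**2 = -6435 + 81 = -6354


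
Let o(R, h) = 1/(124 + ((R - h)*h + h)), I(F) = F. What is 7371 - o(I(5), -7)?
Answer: 243242/33 ≈ 7371.0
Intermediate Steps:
o(R, h) = 1/(124 + h + h*(R - h)) (o(R, h) = 1/(124 + (h*(R - h) + h)) = 1/(124 + (h + h*(R - h))) = 1/(124 + h + h*(R - h)))
7371 - o(I(5), -7) = 7371 - 1/(124 - 7 - 1*(-7)**2 + 5*(-7)) = 7371 - 1/(124 - 7 - 1*49 - 35) = 7371 - 1/(124 - 7 - 49 - 35) = 7371 - 1/33 = 243242/33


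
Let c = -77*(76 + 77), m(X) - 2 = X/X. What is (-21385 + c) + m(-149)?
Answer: -33163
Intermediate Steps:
m(X) = 3 (m(X) = 2 + X/X = 2 + 1 = 3)
c = -11781 (c = -77*153 = -11781)
(-21385 + c) + m(-149) = (-21385 - 11781) + 3 = -33166 + 3 = -33163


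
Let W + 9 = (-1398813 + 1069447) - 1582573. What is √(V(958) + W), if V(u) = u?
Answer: I*√1910990 ≈ 1382.4*I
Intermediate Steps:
W = -1911948 (W = -9 + ((-1398813 + 1069447) - 1582573) = -9 + (-329366 - 1582573) = -9 - 1911939 = -1911948)
√(V(958) + W) = √(958 - 1911948) = √(-1910990) = I*√1910990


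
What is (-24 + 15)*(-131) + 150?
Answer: 1329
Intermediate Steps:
(-24 + 15)*(-131) + 150 = -9*(-131) + 150 = 1179 + 150 = 1329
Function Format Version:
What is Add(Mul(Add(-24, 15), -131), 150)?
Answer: 1329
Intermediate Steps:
Add(Mul(Add(-24, 15), -131), 150) = Add(Mul(-9, -131), 150) = Add(1179, 150) = 1329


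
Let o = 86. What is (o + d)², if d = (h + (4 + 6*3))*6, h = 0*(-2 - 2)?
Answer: 47524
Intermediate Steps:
h = 0 (h = 0*(-4) = 0)
d = 132 (d = (0 + (4 + 6*3))*6 = (0 + (4 + 18))*6 = (0 + 22)*6 = 22*6 = 132)
(o + d)² = (86 + 132)² = 218² = 47524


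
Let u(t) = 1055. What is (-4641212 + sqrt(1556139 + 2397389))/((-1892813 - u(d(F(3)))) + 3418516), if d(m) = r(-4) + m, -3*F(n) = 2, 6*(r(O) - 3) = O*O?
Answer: -1160303/381162 + sqrt(988382)/762324 ≈ -3.0428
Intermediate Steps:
r(O) = 3 + O**2/6 (r(O) = 3 + (O*O)/6 = 3 + O**2/6)
F(n) = -2/3 (F(n) = -1/3*2 = -2/3)
d(m) = 17/3 + m (d(m) = (3 + (1/6)*(-4)**2) + m = (3 + (1/6)*16) + m = (3 + 8/3) + m = 17/3 + m)
(-4641212 + sqrt(1556139 + 2397389))/((-1892813 - u(d(F(3)))) + 3418516) = (-4641212 + sqrt(1556139 + 2397389))/((-1892813 - 1*1055) + 3418516) = (-4641212 + sqrt(3953528))/((-1892813 - 1055) + 3418516) = (-4641212 + 2*sqrt(988382))/(-1893868 + 3418516) = (-4641212 + 2*sqrt(988382))/1524648 = (-4641212 + 2*sqrt(988382))*(1/1524648) = -1160303/381162 + sqrt(988382)/762324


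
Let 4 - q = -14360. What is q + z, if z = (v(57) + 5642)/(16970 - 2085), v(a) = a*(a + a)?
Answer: 42764056/2977 ≈ 14365.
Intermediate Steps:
q = 14364 (q = 4 - 1*(-14360) = 4 + 14360 = 14364)
v(a) = 2*a² (v(a) = a*(2*a) = 2*a²)
z = 2428/2977 (z = (2*57² + 5642)/(16970 - 2085) = (2*3249 + 5642)/14885 = (6498 + 5642)*(1/14885) = 12140*(1/14885) = 2428/2977 ≈ 0.81559)
q + z = 14364 + 2428/2977 = 42764056/2977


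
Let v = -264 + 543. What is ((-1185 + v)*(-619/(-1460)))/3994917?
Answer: -93469/972096470 ≈ -9.6152e-5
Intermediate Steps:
v = 279
((-1185 + v)*(-619/(-1460)))/3994917 = ((-1185 + 279)*(-619/(-1460)))/3994917 = -(-560814)*(-1)/1460*(1/3994917) = -906*619/1460*(1/3994917) = -280407/730*1/3994917 = -93469/972096470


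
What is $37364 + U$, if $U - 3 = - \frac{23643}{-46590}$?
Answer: $\frac{580317391}{15530} \approx 37368.0$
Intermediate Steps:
$U = \frac{54471}{15530}$ ($U = 3 - \frac{23643}{-46590} = 3 - - \frac{7881}{15530} = 3 + \frac{7881}{15530} = \frac{54471}{15530} \approx 3.5075$)
$37364 + U = 37364 + \frac{54471}{15530} = \frac{580317391}{15530}$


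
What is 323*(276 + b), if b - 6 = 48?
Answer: 106590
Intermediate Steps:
b = 54 (b = 6 + 48 = 54)
323*(276 + b) = 323*(276 + 54) = 323*330 = 106590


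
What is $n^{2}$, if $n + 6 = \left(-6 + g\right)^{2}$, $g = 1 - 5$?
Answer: $8836$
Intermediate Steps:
$g = -4$
$n = 94$ ($n = -6 + \left(-6 - 4\right)^{2} = -6 + \left(-10\right)^{2} = -6 + 100 = 94$)
$n^{2} = 94^{2} = 8836$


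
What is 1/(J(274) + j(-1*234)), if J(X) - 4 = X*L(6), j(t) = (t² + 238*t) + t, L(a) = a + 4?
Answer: 1/1574 ≈ 0.00063532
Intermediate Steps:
L(a) = 4 + a
j(t) = t² + 239*t
J(X) = 4 + 10*X (J(X) = 4 + X*(4 + 6) = 4 + X*10 = 4 + 10*X)
1/(J(274) + j(-1*234)) = 1/((4 + 10*274) + (-1*234)*(239 - 1*234)) = 1/((4 + 2740) - 234*(239 - 234)) = 1/(2744 - 234*5) = 1/(2744 - 1170) = 1/1574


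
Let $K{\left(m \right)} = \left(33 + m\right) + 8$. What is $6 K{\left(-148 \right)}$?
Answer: $-642$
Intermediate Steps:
$K{\left(m \right)} = 41 + m$
$6 K{\left(-148 \right)} = 6 \left(41 - 148\right) = 6 \left(-107\right) = -642$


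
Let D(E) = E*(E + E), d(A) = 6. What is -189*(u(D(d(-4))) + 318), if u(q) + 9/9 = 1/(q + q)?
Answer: -958629/16 ≈ -59914.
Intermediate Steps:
D(E) = 2*E² (D(E) = E*(2*E) = 2*E²)
u(q) = -1 + 1/(2*q) (u(q) = -1 + 1/(q + q) = -1 + 1/(2*q))
-189*(u(D(d(-4))) + 318) = -189*((½ - 2*6²)/((2*6²)) + 318) = -189*((½ - 2*36)/((2*36)) + 318) = -189*((½ - 1*72)/72 + 318) = -189*((½ - 72)/72 + 318) = -189*((1/72)*(-143/2) + 318) = -189*(-143/144 + 318) = -189*45649/144 = -958629/16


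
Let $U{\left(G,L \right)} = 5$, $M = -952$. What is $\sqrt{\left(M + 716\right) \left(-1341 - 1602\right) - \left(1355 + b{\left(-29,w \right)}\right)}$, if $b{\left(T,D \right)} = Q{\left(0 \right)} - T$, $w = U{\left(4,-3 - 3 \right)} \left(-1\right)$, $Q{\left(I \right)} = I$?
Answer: $2 \sqrt{173291} \approx 832.56$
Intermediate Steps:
$w = -5$ ($w = 5 \left(-1\right) = -5$)
$b{\left(T,D \right)} = - T$ ($b{\left(T,D \right)} = 0 - T = - T$)
$\sqrt{\left(M + 716\right) \left(-1341 - 1602\right) - \left(1355 + b{\left(-29,w \right)}\right)} = \sqrt{\left(-952 + 716\right) \left(-1341 - 1602\right) - \left(1355 - -29\right)} = \sqrt{\left(-236\right) \left(-2943\right) - 1384} = \sqrt{694548 - 1384} = \sqrt{693164} = 2 \sqrt{173291}$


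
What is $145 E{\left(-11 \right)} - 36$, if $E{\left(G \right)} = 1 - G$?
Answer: $1704$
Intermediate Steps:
$145 E{\left(-11 \right)} - 36 = 145 \left(1 - -11\right) - 36 = 145 \left(1 + 11\right) + \left(7 - 43\right) = 145 \cdot 12 - 36 = 1740 - 36 = 1704$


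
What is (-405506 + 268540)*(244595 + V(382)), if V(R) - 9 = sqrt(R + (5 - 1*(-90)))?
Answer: -33502431464 - 410898*sqrt(53) ≈ -3.3505e+10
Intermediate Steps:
V(R) = 9 + sqrt(95 + R) (V(R) = 9 + sqrt(R + (5 - 1*(-90))) = 9 + sqrt(R + (5 + 90)) = 9 + sqrt(R + 95) = 9 + sqrt(95 + R))
(-405506 + 268540)*(244595 + V(382)) = (-405506 + 268540)*(244595 + (9 + sqrt(95 + 382))) = -136966*(244595 + (9 + sqrt(477))) = -136966*(244595 + (9 + 3*sqrt(53))) = -136966*(244604 + 3*sqrt(53)) = -33502431464 - 410898*sqrt(53)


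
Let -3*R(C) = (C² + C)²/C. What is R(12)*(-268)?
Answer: 181168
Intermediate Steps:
R(C) = -(C + C²)²/(3*C) (R(C) = -(C² + C)²/(3*C) = -(C + C²)²/(3*C))
R(12)*(-268) = -⅓*12*(1 + 12)²*(-268) = -⅓*12*13²*(-268) = -⅓*12*169*(-268) = -676*(-268) = 181168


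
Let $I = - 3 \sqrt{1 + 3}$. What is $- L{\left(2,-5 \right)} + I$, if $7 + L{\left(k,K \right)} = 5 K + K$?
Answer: $31$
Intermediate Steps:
$L{\left(k,K \right)} = -7 + 6 K$ ($L{\left(k,K \right)} = -7 + \left(5 K + K\right) = -7 + 6 K$)
$I = -6$ ($I = - 3 \sqrt{4} = \left(-3\right) 2 = -6$)
$- L{\left(2,-5 \right)} + I = - (-7 + 6 \left(-5\right)) - 6 = - (-7 - 30) - 6 = \left(-1\right) \left(-37\right) - 6 = 37 - 6 = 31$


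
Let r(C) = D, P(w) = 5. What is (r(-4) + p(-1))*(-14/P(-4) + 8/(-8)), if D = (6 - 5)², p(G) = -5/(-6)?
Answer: -209/30 ≈ -6.9667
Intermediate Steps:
p(G) = ⅚ (p(G) = -5*(-⅙) = ⅚)
D = 1 (D = 1² = 1)
r(C) = 1
(r(-4) + p(-1))*(-14/P(-4) + 8/(-8)) = (1 + ⅚)*(-14/5 + 8/(-8)) = 11*(-14*⅕ + 8*(-⅛))/6 = 11*(-14/5 - 1)/6 = (11/6)*(-19/5) = -209/30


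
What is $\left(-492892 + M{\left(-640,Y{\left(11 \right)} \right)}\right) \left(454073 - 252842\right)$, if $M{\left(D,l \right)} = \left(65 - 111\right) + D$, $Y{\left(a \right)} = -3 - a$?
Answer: $-99323194518$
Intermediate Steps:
$M{\left(D,l \right)} = -46 + D$
$\left(-492892 + M{\left(-640,Y{\left(11 \right)} \right)}\right) \left(454073 - 252842\right) = \left(-492892 - 686\right) \left(454073 - 252842\right) = \left(-492892 - 686\right) 201231 = \left(-493578\right) 201231 = -99323194518$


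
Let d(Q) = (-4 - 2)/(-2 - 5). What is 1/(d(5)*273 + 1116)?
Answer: 1/1350 ≈ 0.00074074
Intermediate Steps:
d(Q) = 6/7 (d(Q) = -6/(-7) = -6*(-1/7) = 6/7)
1/(d(5)*273 + 1116) = 1/((6/7)*273 + 1116) = 1/(234 + 1116) = 1/1350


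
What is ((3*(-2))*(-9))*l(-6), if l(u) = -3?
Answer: -162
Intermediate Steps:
((3*(-2))*(-9))*l(-6) = ((3*(-2))*(-9))*(-3) = -6*(-9)*(-3) = 54*(-3) = -162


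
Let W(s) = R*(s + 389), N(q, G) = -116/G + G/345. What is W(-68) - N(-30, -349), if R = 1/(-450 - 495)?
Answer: 858512/2528505 ≈ 0.33953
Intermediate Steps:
N(q, G) = -116/G + G/345 (N(q, G) = -116/G + G*(1/345) = -116/G + G/345)
R = -1/945 (R = 1/(-945) = -1/945 ≈ -0.0010582)
W(s) = -389/945 - s/945 (W(s) = -(s + 389)/945 = -(389 + s)/945 = -389/945 - s/945)
W(-68) - N(-30, -349) = (-389/945 - 1/945*(-68)) - (-116/(-349) + (1/345)*(-349)) = (-389/945 + 68/945) - (-116*(-1/349) - 349/345) = -107/315 - (116/349 - 349/345) = -107/315 - 1*(-81781/120405) = -107/315 + 81781/120405 = 858512/2528505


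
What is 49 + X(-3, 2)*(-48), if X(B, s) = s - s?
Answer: 49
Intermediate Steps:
X(B, s) = 0
49 + X(-3, 2)*(-48) = 49 + 0*(-48) = 49 + 0 = 49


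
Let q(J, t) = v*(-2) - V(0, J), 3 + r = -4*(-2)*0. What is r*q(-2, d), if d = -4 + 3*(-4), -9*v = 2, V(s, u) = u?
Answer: -22/3 ≈ -7.3333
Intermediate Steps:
r = -3 (r = -3 - 4*(-2)*0 = -3 + 8*0 = -3 + 0 = -3)
v = -2/9 (v = -⅑*2 = -2/9 ≈ -0.22222)
d = -16 (d = -4 - 12 = -16)
q(J, t) = 4/9 - J (q(J, t) = -2/9*(-2) - J = 4/9 - J)
r*q(-2, d) = -3*(4/9 - 1*(-2)) = -3*(4/9 + 2) = -3*22/9 = -22/3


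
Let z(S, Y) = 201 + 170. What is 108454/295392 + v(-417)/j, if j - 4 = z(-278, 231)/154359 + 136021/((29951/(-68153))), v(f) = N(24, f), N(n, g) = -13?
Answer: 38801859999953081951/105671049149595954480 ≈ 0.36719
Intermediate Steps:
z(S, Y) = 371
v(f) = -13
j = -1430926350742010/4623206409 (j = 4 + (371/154359 + 136021/((29951/(-68153)))) = 4 + (371*(1/154359) + 136021/((29951*(-1/68153)))) = 4 + (371/154359 + 136021/(-29951/68153)) = 4 + (371/154359 + 136021*(-68153/29951)) = 4 + (371/154359 - 9270239213/29951) = 4 - 1430944843567646/4623206409 = -1430926350742010/4623206409 ≈ -3.0951e+5)
108454/295392 + v(-417)/j = 108454/295392 - 13/(-1430926350742010/4623206409) = 108454*(1/295392) - 13*(-4623206409/1430926350742010) = 54227/147696 + 60101683317/1430926350742010 = 38801859999953081951/105671049149595954480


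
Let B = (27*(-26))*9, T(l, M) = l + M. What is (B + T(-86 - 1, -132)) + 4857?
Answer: -1680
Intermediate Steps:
T(l, M) = M + l
B = -6318 (B = -702*9 = -6318)
(B + T(-86 - 1, -132)) + 4857 = (-6318 + (-132 + (-86 - 1))) + 4857 = (-6318 + (-132 - 87)) + 4857 = (-6318 - 219) + 4857 = -6537 + 4857 = -1680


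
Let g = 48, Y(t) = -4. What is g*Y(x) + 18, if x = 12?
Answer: -174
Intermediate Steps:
g*Y(x) + 18 = 48*(-4) + 18 = -192 + 18 = -174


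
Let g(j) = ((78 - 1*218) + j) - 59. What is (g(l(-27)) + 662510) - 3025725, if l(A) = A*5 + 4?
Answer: -2363545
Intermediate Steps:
l(A) = 4 + 5*A (l(A) = 5*A + 4 = 4 + 5*A)
g(j) = -199 + j (g(j) = ((78 - 218) + j) - 59 = (-140 + j) - 59 = -199 + j)
(g(l(-27)) + 662510) - 3025725 = ((-199 + (4 + 5*(-27))) + 662510) - 3025725 = ((-199 + (4 - 135)) + 662510) - 3025725 = ((-199 - 131) + 662510) - 3025725 = (-330 + 662510) - 3025725 = 662180 - 3025725 = -2363545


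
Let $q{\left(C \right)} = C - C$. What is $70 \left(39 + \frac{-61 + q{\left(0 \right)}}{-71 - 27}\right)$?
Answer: $\frac{19415}{7} \approx 2773.6$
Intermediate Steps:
$q{\left(C \right)} = 0$
$70 \left(39 + \frac{-61 + q{\left(0 \right)}}{-71 - 27}\right) = 70 \left(39 + \frac{-61 + 0}{-71 - 27}\right) = 70 \left(39 - \frac{61}{-98}\right) = 70 \left(39 - - \frac{61}{98}\right) = 70 \left(39 + \frac{61}{98}\right) = 70 \cdot \frac{3883}{98} = \frac{19415}{7}$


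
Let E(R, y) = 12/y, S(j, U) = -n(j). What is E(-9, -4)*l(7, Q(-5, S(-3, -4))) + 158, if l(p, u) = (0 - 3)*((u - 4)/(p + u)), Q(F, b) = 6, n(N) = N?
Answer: 2072/13 ≈ 159.38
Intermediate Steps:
S(j, U) = -j
l(p, u) = -3*(-4 + u)/(p + u)
E(-9, -4)*l(7, Q(-5, S(-3, -4))) + 158 = (12/(-4))*(3*(4 - 1*6)/(7 + 6)) + 158 = (12*(-¼))*(3*(4 - 6)/13) + 158 = -9*(-2)/13 + 158 = -3*(-6/13) + 158 = 18/13 + 158 = 2072/13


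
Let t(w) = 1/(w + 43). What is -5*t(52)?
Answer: -1/19 ≈ -0.052632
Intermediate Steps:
t(w) = 1/(43 + w)
-5*t(52) = -5/(43 + 52) = -5/95 = -5*1/95 = -1/19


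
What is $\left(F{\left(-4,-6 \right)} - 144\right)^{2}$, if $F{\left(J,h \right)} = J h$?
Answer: $14400$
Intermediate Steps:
$\left(F{\left(-4,-6 \right)} - 144\right)^{2} = \left(\left(-4\right) \left(-6\right) - 144\right)^{2} = \left(24 - 144\right)^{2} = \left(-120\right)^{2} = 14400$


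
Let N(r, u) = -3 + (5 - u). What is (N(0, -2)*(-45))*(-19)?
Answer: 3420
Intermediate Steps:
N(r, u) = 2 - u
(N(0, -2)*(-45))*(-19) = ((2 - 1*(-2))*(-45))*(-19) = ((2 + 2)*(-45))*(-19) = (4*(-45))*(-19) = -180*(-19) = 3420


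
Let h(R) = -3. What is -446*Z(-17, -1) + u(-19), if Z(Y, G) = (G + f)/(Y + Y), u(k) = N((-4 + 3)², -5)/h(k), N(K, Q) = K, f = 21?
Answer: 13363/51 ≈ 262.02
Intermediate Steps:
u(k) = -⅓ (u(k) = (-4 + 3)²/(-3) = (-1)²*(-⅓) = 1*(-⅓) = -⅓)
Z(Y, G) = (21 + G)/(2*Y) (Z(Y, G) = (G + 21)/(Y + Y) = (21 + G)/((2*Y)) = (21 + G)*(1/(2*Y)) = (21 + G)/(2*Y))
-446*Z(-17, -1) + u(-19) = -223*(21 - 1)/(-17) - ⅓ = -223*(-1)*20/17 - ⅓ = -446*(-10/17) - ⅓ = 4460/17 - ⅓ = 13363/51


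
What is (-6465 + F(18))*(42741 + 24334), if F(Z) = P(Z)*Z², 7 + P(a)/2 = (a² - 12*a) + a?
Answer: 4738647525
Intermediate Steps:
P(a) = -14 - 22*a + 2*a² (P(a) = -14 + 2*((a² - 12*a) + a) = -14 + 2*(a² - 11*a) = -14 + (-22*a + 2*a²) = -14 - 22*a + 2*a²)
F(Z) = Z²*(-14 - 22*Z + 2*Z²) (F(Z) = (-14 - 22*Z + 2*Z²)*Z² = Z²*(-14 - 22*Z + 2*Z²))
(-6465 + F(18))*(42741 + 24334) = (-6465 + 2*18²*(-7 + 18² - 11*18))*(42741 + 24334) = (-6465 + 2*324*(-7 + 324 - 198))*67075 = (-6465 + 2*324*119)*67075 = (-6465 + 77112)*67075 = 70647*67075 = 4738647525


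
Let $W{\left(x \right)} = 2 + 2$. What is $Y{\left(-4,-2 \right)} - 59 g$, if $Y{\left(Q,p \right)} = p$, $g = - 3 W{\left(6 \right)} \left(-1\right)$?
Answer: $-710$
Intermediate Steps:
$W{\left(x \right)} = 4$
$g = 12$ ($g = \left(-3\right) 4 \left(-1\right) = \left(-12\right) \left(-1\right) = 12$)
$Y{\left(-4,-2 \right)} - 59 g = -2 - 708 = -710$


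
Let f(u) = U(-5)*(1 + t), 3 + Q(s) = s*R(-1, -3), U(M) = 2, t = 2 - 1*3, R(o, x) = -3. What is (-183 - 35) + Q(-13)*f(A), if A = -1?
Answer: -218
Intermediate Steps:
t = -1 (t = 2 - 3 = -1)
Q(s) = -3 - 3*s (Q(s) = -3 + s*(-3) = -3 - 3*s)
f(u) = 0 (f(u) = 2*(1 - 1) = 2*0 = 0)
(-183 - 35) + Q(-13)*f(A) = (-183 - 35) + (-3 - 3*(-13))*0 = -218 + (-3 + 39)*0 = -218 + 36*0 = -218 + 0 = -218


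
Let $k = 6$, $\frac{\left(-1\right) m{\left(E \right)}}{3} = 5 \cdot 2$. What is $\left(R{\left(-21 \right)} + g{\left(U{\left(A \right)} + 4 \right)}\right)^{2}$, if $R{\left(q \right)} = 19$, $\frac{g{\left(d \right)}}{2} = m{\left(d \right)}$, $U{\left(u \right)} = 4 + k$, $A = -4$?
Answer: $1681$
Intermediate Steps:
$m{\left(E \right)} = -30$ ($m{\left(E \right)} = - 3 \cdot 5 \cdot 2 = \left(-3\right) 10 = -30$)
$U{\left(u \right)} = 10$ ($U{\left(u \right)} = 4 + 6 = 10$)
$g{\left(d \right)} = -60$ ($g{\left(d \right)} = 2 \left(-30\right) = -60$)
$\left(R{\left(-21 \right)} + g{\left(U{\left(A \right)} + 4 \right)}\right)^{2} = \left(19 - 60\right)^{2} = \left(-41\right)^{2} = 1681$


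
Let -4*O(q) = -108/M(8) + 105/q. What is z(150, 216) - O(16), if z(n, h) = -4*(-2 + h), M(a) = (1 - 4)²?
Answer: -54871/64 ≈ -857.36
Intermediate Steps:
M(a) = 9 (M(a) = (-3)² = 9)
z(n, h) = 8 - 4*h
O(q) = 3 - 105/(4*q) (O(q) = -(-108/9 + 105/q)/4 = -(-108*⅑ + 105/q)/4 = -(-12 + 105/q)/4 = 3 - 105/(4*q))
z(150, 216) - O(16) = (8 - 4*216) - (3 - 105/4/16) = (8 - 864) - (3 - 105/4*1/16) = -856 - (3 - 105/64) = -856 - 1*87/64 = -856 - 87/64 = -54871/64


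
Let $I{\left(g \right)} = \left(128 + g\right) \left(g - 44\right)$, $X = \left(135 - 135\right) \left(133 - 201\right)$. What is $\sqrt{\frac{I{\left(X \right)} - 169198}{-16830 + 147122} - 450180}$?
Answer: $\frac{i \sqrt{1910570207174470}}{65146} \approx 670.96 i$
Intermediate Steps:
$X = 0$ ($X = 0 \left(-68\right) = 0$)
$I{\left(g \right)} = \left(-44 + g\right) \left(128 + g\right)$ ($I{\left(g \right)} = \left(128 + g\right) \left(-44 + g\right) = \left(-44 + g\right) \left(128 + g\right)$)
$\sqrt{\frac{I{\left(X \right)} - 169198}{-16830 + 147122} - 450180} = \sqrt{\frac{\left(-5632 + 0^{2} + 84 \cdot 0\right) - 169198}{-16830 + 147122} - 450180} = \sqrt{\frac{\left(-5632 + 0 + 0\right) - 169198}{130292} - 450180} = \sqrt{\left(-5632 - 169198\right) \frac{1}{130292} - 450180} = \sqrt{\left(-174830\right) \frac{1}{130292} - 450180} = \sqrt{- \frac{87415}{65146} - 450180} = \sqrt{- \frac{29327513695}{65146}} = \frac{i \sqrt{1910570207174470}}{65146}$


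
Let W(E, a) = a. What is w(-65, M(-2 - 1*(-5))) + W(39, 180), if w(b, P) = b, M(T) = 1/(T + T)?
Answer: 115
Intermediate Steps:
M(T) = 1/(2*T)
w(-65, M(-2 - 1*(-5))) + W(39, 180) = -65 + 180 = 115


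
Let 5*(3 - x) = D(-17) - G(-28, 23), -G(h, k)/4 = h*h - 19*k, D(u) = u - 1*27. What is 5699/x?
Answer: -28495/1329 ≈ -21.441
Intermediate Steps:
D(u) = -27 + u (D(u) = u - 27 = -27 + u)
G(h, k) = -4*h**2 + 76*k (G(h, k) = -4*(h*h - 19*k) = -4*(h**2 - 19*k) = -4*h**2 + 76*k)
x = -1329/5 (x = 3 - ((-27 - 17) - (-4*(-28)**2 + 76*23))/5 = 3 - (-44 - (-4*784 + 1748))/5 = 3 - (-44 - (-3136 + 1748))/5 = 3 - (-44 - 1*(-1388))/5 = 3 - (-44 + 1388)/5 = 3 - 1/5*1344 = 3 - 1344/5 = -1329/5 ≈ -265.80)
5699/x = 5699/(-1329/5) = 5699*(-5/1329) = -28495/1329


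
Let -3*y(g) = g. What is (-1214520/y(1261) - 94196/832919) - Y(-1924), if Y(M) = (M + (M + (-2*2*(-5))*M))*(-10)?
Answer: -441540908827036/1050310859 ≈ -4.2039e+5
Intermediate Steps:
y(g) = -g/3
Y(M) = -220*M (Y(M) = (M + (M + (-4*(-5))*M))*(-10) = (M + (M + 20*M))*(-10) = (M + 21*M)*(-10) = (22*M)*(-10) = -220*M)
(-1214520/y(1261) - 94196/832919) - Y(-1924) = (-1214520/((-1/3*1261)) - 94196/832919) - (-220)*(-1924) = (-1214520/(-1261/3) - 94196*1/832919) - 1*423280 = (-1214520*(-3/1261) - 94196/832919) - 423280 = (3643560/1261 - 94196/832919) - 423280 = 3034671570484/1050310859 - 423280 = -441540908827036/1050310859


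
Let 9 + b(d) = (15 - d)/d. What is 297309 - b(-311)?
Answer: 92466224/311 ≈ 2.9732e+5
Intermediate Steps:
b(d) = -9 + (15 - d)/d
297309 - b(-311) = 297309 - (-10 + 15/(-311)) = 297309 - (-10 + 15*(-1/311)) = 297309 - (-10 - 15/311) = 297309 - 1*(-3125/311) = 297309 + 3125/311 = 92466224/311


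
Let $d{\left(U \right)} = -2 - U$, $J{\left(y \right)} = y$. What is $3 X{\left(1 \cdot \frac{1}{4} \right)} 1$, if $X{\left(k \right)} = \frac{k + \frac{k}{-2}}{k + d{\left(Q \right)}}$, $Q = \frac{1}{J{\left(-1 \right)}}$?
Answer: $- \frac{1}{2} \approx -0.5$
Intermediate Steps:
$Q = -1$ ($Q = \frac{1}{-1} = -1$)
$X{\left(k \right)} = \frac{k}{2 \left(-1 + k\right)}$ ($X{\left(k \right)} = \frac{k + \frac{k}{-2}}{k - 1} = \frac{k + k \left(- \frac{1}{2}\right)}{k + \left(-2 + 1\right)} = \frac{k - \frac{k}{2}}{k - 1} = \frac{\frac{1}{2} k}{-1 + k} = \frac{k}{2 \left(-1 + k\right)}$)
$3 X{\left(1 \cdot \frac{1}{4} \right)} 1 = 3 \frac{1 \cdot \frac{1}{4}}{2 \left(-1 + 1 \cdot \frac{1}{4}\right)} 1 = 3 \cdot \frac{1}{2} \cdot \frac{1}{4} \frac{1}{-1 + \frac{1}{4}} \cdot 1 = 3 \cdot \frac{1}{2} \cdot \frac{1}{4} \frac{1}{- \frac{3}{4}} \cdot 1 = 3 \cdot \frac{1}{2} \cdot \frac{1}{4} \left(- \frac{4}{3}\right) 1 = 3 \left(- \frac{1}{6}\right) 1 = \left(- \frac{1}{2}\right) 1 = - \frac{1}{2}$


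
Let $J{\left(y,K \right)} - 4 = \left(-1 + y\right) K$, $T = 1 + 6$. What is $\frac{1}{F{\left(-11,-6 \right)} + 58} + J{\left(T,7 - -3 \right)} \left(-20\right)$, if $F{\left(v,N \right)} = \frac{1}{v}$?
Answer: $- \frac{815349}{637} \approx -1280.0$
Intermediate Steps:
$T = 7$
$J{\left(y,K \right)} = 4 + K \left(-1 + y\right)$ ($J{\left(y,K \right)} = 4 + \left(-1 + y\right) K = 4 + K \left(-1 + y\right)$)
$\frac{1}{F{\left(-11,-6 \right)} + 58} + J{\left(T,7 - -3 \right)} \left(-20\right) = \frac{1}{\frac{1}{-11} + 58} + \left(4 - \left(7 - -3\right) + \left(7 - -3\right) 7\right) \left(-20\right) = \frac{1}{- \frac{1}{11} + 58} + \left(4 - \left(7 + 3\right) + \left(7 + 3\right) 7\right) \left(-20\right) = \frac{1}{\frac{637}{11}} + \left(4 - 10 + 10 \cdot 7\right) \left(-20\right) = \frac{11}{637} + \left(4 - 10 + 70\right) \left(-20\right) = \frac{11}{637} + 64 \left(-20\right) = \frac{11}{637} - 1280 = - \frac{815349}{637}$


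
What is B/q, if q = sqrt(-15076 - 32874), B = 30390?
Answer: -3039*I*sqrt(1918)/959 ≈ -138.78*I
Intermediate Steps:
q = 5*I*sqrt(1918) (q = sqrt(-47950) = 5*I*sqrt(1918) ≈ 218.97*I)
B/q = 30390/((5*I*sqrt(1918))) = 30390*(-I*sqrt(1918)/9590) = -3039*I*sqrt(1918)/959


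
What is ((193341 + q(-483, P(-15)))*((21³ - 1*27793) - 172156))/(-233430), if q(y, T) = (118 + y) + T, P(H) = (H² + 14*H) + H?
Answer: 18399103744/116715 ≈ 1.5764e+5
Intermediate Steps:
P(H) = H² + 15*H
q(y, T) = 118 + T + y
((193341 + q(-483, P(-15)))*((21³ - 1*27793) - 172156))/(-233430) = ((193341 + (118 - 15*(15 - 15) - 483))*((21³ - 1*27793) - 172156))/(-233430) = ((193341 + (118 - 15*0 - 483))*((9261 - 27793) - 172156))*(-1/233430) = ((193341 + (118 + 0 - 483))*(-18532 - 172156))*(-1/233430) = ((193341 - 365)*(-190688))*(-1/233430) = (192976*(-190688))*(-1/233430) = -36798207488*(-1/233430) = 18399103744/116715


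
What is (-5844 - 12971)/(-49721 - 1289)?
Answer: 3763/10202 ≈ 0.36885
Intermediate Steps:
(-5844 - 12971)/(-49721 - 1289) = -18815/(-51010) = -18815*(-1/51010) = 3763/10202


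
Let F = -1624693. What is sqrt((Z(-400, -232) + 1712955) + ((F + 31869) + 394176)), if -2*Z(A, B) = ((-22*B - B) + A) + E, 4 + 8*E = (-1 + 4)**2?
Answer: 7*sqrt(167131)/4 ≈ 715.43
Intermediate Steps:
E = 5/8 (E = -1/2 + (-1 + 4)**2/8 = -1/2 + (1/8)*3**2 = -1/2 + (1/8)*9 = -1/2 + 9/8 = 5/8 ≈ 0.62500)
Z(A, B) = -5/16 - A/2 + 23*B/2 (Z(A, B) = -(((-22*B - B) + A) + 5/8)/2 = -((-23*B + A) + 5/8)/2 = -((A - 23*B) + 5/8)/2 = -(5/8 + A - 23*B)/2 = -5/16 - A/2 + 23*B/2)
sqrt((Z(-400, -232) + 1712955) + ((F + 31869) + 394176)) = sqrt(((-5/16 - 1/2*(-400) + (23/2)*(-232)) + 1712955) + ((-1624693 + 31869) + 394176)) = sqrt(((-5/16 + 200 - 2668) + 1712955) + (-1592824 + 394176)) = sqrt((-39493/16 + 1712955) - 1198648) = sqrt(27367787/16 - 1198648) = sqrt(8189419/16) = 7*sqrt(167131)/4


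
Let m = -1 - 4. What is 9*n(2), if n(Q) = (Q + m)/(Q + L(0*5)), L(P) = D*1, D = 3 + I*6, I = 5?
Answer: -27/35 ≈ -0.77143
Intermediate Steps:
D = 33 (D = 3 + 5*6 = 3 + 30 = 33)
L(P) = 33 (L(P) = 33*1 = 33)
m = -5
n(Q) = (-5 + Q)/(33 + Q) (n(Q) = (Q - 5)/(Q + 33) = (-5 + Q)/(33 + Q))
9*n(2) = 9*((-5 + 2)/(33 + 2)) = 9*(-3/35) = -27/35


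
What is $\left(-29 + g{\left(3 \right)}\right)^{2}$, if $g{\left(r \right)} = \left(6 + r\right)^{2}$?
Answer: $2704$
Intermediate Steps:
$\left(-29 + g{\left(3 \right)}\right)^{2} = \left(-29 + \left(6 + 3\right)^{2}\right)^{2} = \left(-29 + 9^{2}\right)^{2} = \left(-29 + 81\right)^{2} = 52^{2} = 2704$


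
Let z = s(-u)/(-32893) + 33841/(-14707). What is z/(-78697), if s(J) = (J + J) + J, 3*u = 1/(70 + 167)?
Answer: 5383923926/184135709870211 ≈ 2.9239e-5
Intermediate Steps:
u = 1/711 (u = 1/(3*(70 + 167)) = (⅓)/237 = (⅓)*(1/237) = 1/711 ≈ 0.0014065)
s(J) = 3*J (s(J) = 2*J + J = 3*J)
z = -5383923926/2339805963 (z = (3*(-1*1/711))/(-32893) + 33841/(-14707) = (3*(-1/711))*(-1/32893) + 33841*(-1/14707) = -1/237*(-1/32893) - 33841/14707 = 1/7795641 - 33841/14707 = -5383923926/2339805963 ≈ -2.3010)
z/(-78697) = -5383923926/2339805963/(-78697) = -5383923926/2339805963*(-1/78697) = 5383923926/184135709870211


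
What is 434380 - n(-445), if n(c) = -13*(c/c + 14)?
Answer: 434575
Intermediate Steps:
n(c) = -195 (n(c) = -13*(1 + 14) = -13*15 = -195)
434380 - n(-445) = 434380 - 1*(-195) = 434380 + 195 = 434575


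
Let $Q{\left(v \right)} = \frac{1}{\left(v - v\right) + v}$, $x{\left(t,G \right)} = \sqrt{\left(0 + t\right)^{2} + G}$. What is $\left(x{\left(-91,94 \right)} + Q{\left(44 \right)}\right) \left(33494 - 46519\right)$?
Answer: $- \frac{13025}{44} - 65125 \sqrt{335} \approx -1.1923 \cdot 10^{6}$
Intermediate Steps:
$x{\left(t,G \right)} = \sqrt{G + t^{2}}$ ($x{\left(t,G \right)} = \sqrt{t^{2} + G} = \sqrt{G + t^{2}}$)
$Q{\left(v \right)} = \frac{1}{v}$ ($Q{\left(v \right)} = \frac{1}{0 + v} = \frac{1}{v}$)
$\left(x{\left(-91,94 \right)} + Q{\left(44 \right)}\right) \left(33494 - 46519\right) = \left(\sqrt{94 + \left(-91\right)^{2}} + \frac{1}{44}\right) \left(33494 - 46519\right) = \left(\sqrt{94 + 8281} + \frac{1}{44}\right) \left(-13025\right) = \left(\sqrt{8375} + \frac{1}{44}\right) \left(-13025\right) = \left(5 \sqrt{335} + \frac{1}{44}\right) \left(-13025\right) = \left(\frac{1}{44} + 5 \sqrt{335}\right) \left(-13025\right) = - \frac{13025}{44} - 65125 \sqrt{335}$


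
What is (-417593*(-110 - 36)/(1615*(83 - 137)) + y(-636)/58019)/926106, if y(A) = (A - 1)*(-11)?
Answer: -68013939356/90114334528095 ≈ -0.00075475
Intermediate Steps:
y(A) = 11 - 11*A (y(A) = (-1 + A)*(-11) = 11 - 11*A)
(-417593*(-110 - 36)/(1615*(83 - 137)) + y(-636)/58019)/926106 = (-417593*(-110 - 36)/(1615*(83 - 137)) + (11 - 11*(-636))/58019)/926106 = (-417593/(-54/(-146)*1615) + (11 + 6996)*(1/58019))*(1/926106) = (-417593/(-54*(-1/146)*1615) + 7007*(1/58019))*(1/926106) = (-417593/((27/73)*1615) + 539/4463)*(1/926106) = (-417593/43605/73 + 539/4463)*(1/926106) = (-417593*73/43605 + 539/4463)*(1/926106) = (-30484289/43605 + 539/4463)*(1/926106) = -136027878712/194609115*1/926106 = -68013939356/90114334528095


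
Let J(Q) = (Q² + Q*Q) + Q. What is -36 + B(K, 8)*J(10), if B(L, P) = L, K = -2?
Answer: -456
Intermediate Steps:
J(Q) = Q + 2*Q² (J(Q) = (Q² + Q²) + Q = 2*Q² + Q = Q + 2*Q²)
-36 + B(K, 8)*J(10) = -36 - 20*(1 + 2*10) = -36 - 20*(1 + 20) = -36 - 20*21 = -36 - 2*210 = -36 - 420 = -456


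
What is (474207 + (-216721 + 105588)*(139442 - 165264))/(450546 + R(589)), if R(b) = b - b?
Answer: 2870150533/450546 ≈ 6370.4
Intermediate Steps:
R(b) = 0
(474207 + (-216721 + 105588)*(139442 - 165264))/(450546 + R(589)) = (474207 + (-216721 + 105588)*(139442 - 165264))/(450546 + 0) = (474207 - 111133*(-25822))/450546 = (474207 + 2869676326)*(1/450546) = 2870150533*(1/450546) = 2870150533/450546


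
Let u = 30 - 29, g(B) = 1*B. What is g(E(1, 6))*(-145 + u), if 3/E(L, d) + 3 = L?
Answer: 216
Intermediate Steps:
E(L, d) = 3/(-3 + L)
g(B) = B
u = 1
g(E(1, 6))*(-145 + u) = (3/(-3 + 1))*(-145 + 1) = (3/(-2))*(-144) = (3*(-½))*(-144) = -3/2*(-144) = 216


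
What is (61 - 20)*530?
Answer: 21730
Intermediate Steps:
(61 - 20)*530 = 41*530 = 21730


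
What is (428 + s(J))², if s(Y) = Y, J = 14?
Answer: 195364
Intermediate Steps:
(428 + s(J))² = (428 + 14)² = 442² = 195364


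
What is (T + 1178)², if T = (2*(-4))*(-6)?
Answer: 1503076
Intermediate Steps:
T = 48 (T = -8*(-6) = 48)
(T + 1178)² = (48 + 1178)² = 1226² = 1503076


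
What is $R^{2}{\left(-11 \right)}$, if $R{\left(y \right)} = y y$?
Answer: $14641$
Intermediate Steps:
$R{\left(y \right)} = y^{2}$
$R^{2}{\left(-11 \right)} = \left(\left(-11\right)^{2}\right)^{2} = 121^{2} = 14641$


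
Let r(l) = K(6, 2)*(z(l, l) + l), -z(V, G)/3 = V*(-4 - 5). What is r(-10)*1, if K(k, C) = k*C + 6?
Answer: -5040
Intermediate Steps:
K(k, C) = 6 + C*k (K(k, C) = C*k + 6 = 6 + C*k)
z(V, G) = 27*V (z(V, G) = -3*V*(-4 - 5) = -3*V*(-9) = -(-27)*V = 27*V)
r(l) = 504*l (r(l) = (6 + 2*6)*(27*l + l) = (6 + 12)*(28*l) = 18*(28*l) = 504*l)
r(-10)*1 = (504*(-10))*1 = -5040*1 = -5040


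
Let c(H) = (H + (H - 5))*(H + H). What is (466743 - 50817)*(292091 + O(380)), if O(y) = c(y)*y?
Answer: 90811656985266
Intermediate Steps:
c(H) = 2*H*(-5 + 2*H) (c(H) = (H + (-5 + H))*(2*H) = (-5 + 2*H)*(2*H) = 2*H*(-5 + 2*H))
O(y) = 2*y**2*(-5 + 2*y) (O(y) = (2*y*(-5 + 2*y))*y = 2*y**2*(-5 + 2*y))
(466743 - 50817)*(292091 + O(380)) = (466743 - 50817)*(292091 + 380**2*(-10 + 4*380)) = 415926*(292091 + 144400*(-10 + 1520)) = 415926*(292091 + 144400*1510) = 415926*(292091 + 218044000) = 415926*218336091 = 90811656985266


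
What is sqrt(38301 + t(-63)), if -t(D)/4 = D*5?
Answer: sqrt(39561) ≈ 198.90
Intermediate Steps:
t(D) = -20*D (t(D) = -4*D*5 = -20*D)
sqrt(38301 + t(-63)) = sqrt(38301 - 20*(-63)) = sqrt(38301 + 1260) = sqrt(39561)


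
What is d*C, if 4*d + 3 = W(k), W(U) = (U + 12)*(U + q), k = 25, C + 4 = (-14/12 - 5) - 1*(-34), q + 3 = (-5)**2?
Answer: 31031/3 ≈ 10344.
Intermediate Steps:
q = 22 (q = -3 + (-5)**2 = -3 + 25 = 22)
C = 143/6 (C = -4 + ((-14/12 - 5) - 1*(-34)) = -4 + ((-14*1/12 - 5) + 34) = -4 + ((-7/6 - 5) + 34) = -4 + (-37/6 + 34) = -4 + 167/6 = 143/6 ≈ 23.833)
W(U) = (12 + U)*(22 + U) (W(U) = (U + 12)*(U + 22) = (12 + U)*(22 + U))
d = 434 (d = -3/4 + (264 + 25**2 + 34*25)/4 = -3/4 + (264 + 625 + 850)/4 = -3/4 + (1/4)*1739 = -3/4 + 1739/4 = 434)
d*C = 434*(143/6) = 31031/3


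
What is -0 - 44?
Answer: -44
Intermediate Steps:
-0 - 44 = -80*0 - 44 = 0 - 44 = -44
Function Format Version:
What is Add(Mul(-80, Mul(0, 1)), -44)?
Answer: -44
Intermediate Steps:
Add(Mul(-80, Mul(0, 1)), -44) = Add(Mul(-80, 0), -44) = Add(0, -44) = -44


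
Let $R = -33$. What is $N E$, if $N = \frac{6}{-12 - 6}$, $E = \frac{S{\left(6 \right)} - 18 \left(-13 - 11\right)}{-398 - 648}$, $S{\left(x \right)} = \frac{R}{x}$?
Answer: $\frac{853}{6276} \approx 0.13591$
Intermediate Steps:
$S{\left(x \right)} = - \frac{33}{x}$
$E = - \frac{853}{2092}$ ($E = \frac{- \frac{33}{6} - 18 \left(-13 - 11\right)}{-398 - 648} = \frac{\left(-33\right) \frac{1}{6} - -432}{-1046} = \left(- \frac{11}{2} + 432\right) \left(- \frac{1}{1046}\right) = \frac{853}{2} \left(- \frac{1}{1046}\right) = - \frac{853}{2092} \approx -0.40774$)
$N = - \frac{1}{3}$ ($N = \frac{6}{-12 - 6} = \frac{6}{-18} = 6 \left(- \frac{1}{18}\right) = - \frac{1}{3} \approx -0.33333$)
$N E = \left(- \frac{1}{3}\right) \left(- \frac{853}{2092}\right) = \frac{853}{6276}$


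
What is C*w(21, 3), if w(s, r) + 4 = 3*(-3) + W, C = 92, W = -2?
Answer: -1380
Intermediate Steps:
w(s, r) = -15 (w(s, r) = -4 + (3*(-3) - 2) = -4 + (-9 - 2) = -4 - 11 = -15)
C*w(21, 3) = 92*(-15) = -1380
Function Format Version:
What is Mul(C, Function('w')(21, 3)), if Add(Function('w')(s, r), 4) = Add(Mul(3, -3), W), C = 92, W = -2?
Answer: -1380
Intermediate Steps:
Function('w')(s, r) = -15 (Function('w')(s, r) = Add(-4, Add(Mul(3, -3), -2)) = Add(-4, Add(-9, -2)) = Add(-4, -11) = -15)
Mul(C, Function('w')(21, 3)) = Mul(92, -15) = -1380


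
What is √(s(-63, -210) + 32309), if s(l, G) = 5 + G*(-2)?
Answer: √32734 ≈ 180.93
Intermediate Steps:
s(l, G) = 5 - 2*G
√(s(-63, -210) + 32309) = √((5 - 2*(-210)) + 32309) = √((5 + 420) + 32309) = √(425 + 32309) = √32734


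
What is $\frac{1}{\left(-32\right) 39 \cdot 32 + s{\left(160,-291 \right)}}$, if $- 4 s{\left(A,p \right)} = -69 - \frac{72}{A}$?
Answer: $- \frac{80}{3193491} \approx -2.5051 \cdot 10^{-5}$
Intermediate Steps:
$s{\left(A,p \right)} = \frac{69}{4} + \frac{18}{A}$ ($s{\left(A,p \right)} = - \frac{-69 - \frac{72}{A}}{4} = \frac{69}{4} + \frac{18}{A}$)
$\frac{1}{\left(-32\right) 39 \cdot 32 + s{\left(160,-291 \right)}} = \frac{1}{\left(-32\right) 39 \cdot 32 + \left(\frac{69}{4} + \frac{18}{160}\right)} = \frac{1}{\left(-1248\right) 32 + \left(\frac{69}{4} + 18 \cdot \frac{1}{160}\right)} = \frac{1}{-39936 + \left(\frac{69}{4} + \frac{9}{80}\right)} = \frac{1}{-39936 + \frac{1389}{80}} = \frac{1}{- \frac{3193491}{80}} = - \frac{80}{3193491}$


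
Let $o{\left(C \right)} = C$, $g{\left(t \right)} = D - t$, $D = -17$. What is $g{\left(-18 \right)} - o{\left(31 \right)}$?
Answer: $-30$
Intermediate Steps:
$g{\left(t \right)} = -17 - t$
$g{\left(-18 \right)} - o{\left(31 \right)} = \left(-17 - -18\right) - 31 = \left(-17 + 18\right) - 31 = 1 - 31 = -30$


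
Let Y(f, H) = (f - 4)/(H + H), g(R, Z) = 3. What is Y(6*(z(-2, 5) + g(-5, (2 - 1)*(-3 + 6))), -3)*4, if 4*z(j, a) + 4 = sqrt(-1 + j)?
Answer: -16/3 - I*sqrt(3) ≈ -5.3333 - 1.732*I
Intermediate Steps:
z(j, a) = -1 + sqrt(-1 + j)/4
Y(f, H) = (-4 + f)/(2*H) (Y(f, H) = (-4 + f)/((2*H)) = (-4 + f)*(1/(2*H)) = (-4 + f)/(2*H))
Y(6*(z(-2, 5) + g(-5, (2 - 1)*(-3 + 6))), -3)*4 = ((1/2)*(-4 + 6*((-1 + sqrt(-1 - 2)/4) + 3))/(-3))*4 = ((1/2)*(-1/3)*(-4 + 6*((-1 + sqrt(-3)/4) + 3)))*4 = ((1/2)*(-1/3)*(-4 + 6*((-1 + (I*sqrt(3))/4) + 3)))*4 = ((1/2)*(-1/3)*(-4 + 6*((-1 + I*sqrt(3)/4) + 3)))*4 = ((1/2)*(-1/3)*(-4 + 6*(2 + I*sqrt(3)/4)))*4 = ((1/2)*(-1/3)*(-4 + (12 + 3*I*sqrt(3)/2)))*4 = ((1/2)*(-1/3)*(8 + 3*I*sqrt(3)/2))*4 = (-4/3 - I*sqrt(3)/4)*4 = -16/3 - I*sqrt(3)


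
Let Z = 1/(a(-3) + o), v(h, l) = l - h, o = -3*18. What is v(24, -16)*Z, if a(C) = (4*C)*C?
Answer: 20/9 ≈ 2.2222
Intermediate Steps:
a(C) = 4*C**2
o = -54
Z = -1/18 (Z = 1/(4*(-3)**2 - 54) = 1/(4*9 - 54) = 1/(36 - 54) = 1/(-18) = -1/18 ≈ -0.055556)
v(24, -16)*Z = (-16 - 1*24)*(-1/18) = (-16 - 24)*(-1/18) = -40*(-1/18) = 20/9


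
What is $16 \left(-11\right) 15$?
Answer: $-2640$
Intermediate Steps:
$16 \left(-11\right) 15 = \left(-176\right) 15 = -2640$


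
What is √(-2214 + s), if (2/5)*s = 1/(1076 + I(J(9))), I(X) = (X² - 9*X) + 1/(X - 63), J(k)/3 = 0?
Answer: 3*I*√4521551386006/135574 ≈ 47.053*I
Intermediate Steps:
J(k) = 0 (J(k) = 3*0 = 0)
I(X) = X² + 1/(-63 + X) - 9*X (I(X) = (X² - 9*X) + 1/(-63 + X) = X² + 1/(-63 + X) - 9*X)
s = 315/135574 (s = 5/(2*(1076 + (1 + 0³ - 72*0² + 567*0)/(-63 + 0))) = 5/(2*(1076 + (1 + 0 - 72*0 + 0)/(-63))) = 5/(2*(1076 - (1 + 0 + 0 + 0)/63)) = 5/(2*(1076 - 1/63*1)) = 5/(2*(1076 - 1/63)) = 5/(2*(67787/63)) = (5/2)*(63/67787) = 315/135574 ≈ 0.0023235)
√(-2214 + s) = √(-2214 + 315/135574) = √(-300160521/135574) = 3*I*√4521551386006/135574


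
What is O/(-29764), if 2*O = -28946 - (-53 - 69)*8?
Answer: 13985/29764 ≈ 0.46986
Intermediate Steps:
O = -13985 (O = (-28946 - (-53 - 69)*8)/2 = (-28946 - (-122)*8)/2 = (-28946 - 1*(-976))/2 = (-28946 + 976)/2 = (½)*(-27970) = -13985)
O/(-29764) = -13985/(-29764) = -13985*(-1/29764) = 13985/29764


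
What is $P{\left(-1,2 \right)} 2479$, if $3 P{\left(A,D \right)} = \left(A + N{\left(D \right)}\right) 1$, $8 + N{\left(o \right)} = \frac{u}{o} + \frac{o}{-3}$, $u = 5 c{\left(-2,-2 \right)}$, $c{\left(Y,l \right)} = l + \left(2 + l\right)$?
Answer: $- \frac{109076}{9} \approx -12120.0$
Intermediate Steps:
$c{\left(Y,l \right)} = 2 + 2 l$
$u = -10$ ($u = 5 \left(2 + 2 \left(-2\right)\right) = 5 \left(2 - 4\right) = 5 \left(-2\right) = -10$)
$N{\left(o \right)} = -8 - \frac{10}{o} - \frac{o}{3}$ ($N{\left(o \right)} = -8 + \left(- \frac{10}{o} + \frac{o}{-3}\right) = -8 + \left(- \frac{10}{o} + o \left(- \frac{1}{3}\right)\right) = -8 - \left(\frac{10}{o} + \frac{o}{3}\right) = -8 - \frac{10}{o} - \frac{o}{3}$)
$P{\left(A,D \right)} = - \frac{8}{3} - \frac{10}{3 D} - \frac{D}{9} + \frac{A}{3}$ ($P{\left(A,D \right)} = \frac{\left(A - \left(8 + \frac{10}{D} + \frac{D}{3}\right)\right) 1}{3} = \frac{\left(-8 + A - \frac{10}{D} - \frac{D}{3}\right) 1}{3} = \frac{-8 + A - \frac{10}{D} - \frac{D}{3}}{3} = - \frac{8}{3} - \frac{10}{3 D} - \frac{D}{9} + \frac{A}{3}$)
$P{\left(-1,2 \right)} 2479 = \frac{-30 + 2 \left(-24 - 2 + 3 \left(-1\right)\right)}{9 \cdot 2} \cdot 2479 = \frac{1}{9} \cdot \frac{1}{2} \left(-30 + 2 \left(-24 - 2 - 3\right)\right) 2479 = \frac{1}{9} \cdot \frac{1}{2} \left(-30 + 2 \left(-29\right)\right) 2479 = \frac{1}{9} \cdot \frac{1}{2} \left(-30 - 58\right) 2479 = \frac{1}{9} \cdot \frac{1}{2} \left(-88\right) 2479 = \left(- \frac{44}{9}\right) 2479 = - \frac{109076}{9}$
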